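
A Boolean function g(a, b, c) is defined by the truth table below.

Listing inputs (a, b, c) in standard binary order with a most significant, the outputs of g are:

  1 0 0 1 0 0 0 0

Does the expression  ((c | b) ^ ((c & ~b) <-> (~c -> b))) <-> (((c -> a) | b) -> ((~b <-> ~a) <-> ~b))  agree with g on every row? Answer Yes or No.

Check the formula against g row by row:
  a=0, b=0, c=0: formula gives 1, g = 1 ✓
  a=0, b=0, c=1: formula gives 0, g = 0 ✓
  a=0, b=1, c=0: formula gives 1, but g = 0 ✗
Row (0,1,0) is a counterexample, so the formula is not equivalent to g.

No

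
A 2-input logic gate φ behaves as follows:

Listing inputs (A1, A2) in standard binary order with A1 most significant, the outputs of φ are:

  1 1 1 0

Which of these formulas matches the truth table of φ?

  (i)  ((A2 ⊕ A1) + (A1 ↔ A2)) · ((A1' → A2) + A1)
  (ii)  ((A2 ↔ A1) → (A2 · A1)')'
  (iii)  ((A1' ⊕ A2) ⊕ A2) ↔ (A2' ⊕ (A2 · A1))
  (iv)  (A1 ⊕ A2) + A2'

(i) fails at (0,0): the formula yields 0, φ is 1.
(ii) fails at (0,0): the formula yields 0, φ is 1.
(iii) fails at (0,1): the formula yields 0, φ is 1.
That leaves (iv). Evaluating it on every row reproduces the table of φ exactly.

iv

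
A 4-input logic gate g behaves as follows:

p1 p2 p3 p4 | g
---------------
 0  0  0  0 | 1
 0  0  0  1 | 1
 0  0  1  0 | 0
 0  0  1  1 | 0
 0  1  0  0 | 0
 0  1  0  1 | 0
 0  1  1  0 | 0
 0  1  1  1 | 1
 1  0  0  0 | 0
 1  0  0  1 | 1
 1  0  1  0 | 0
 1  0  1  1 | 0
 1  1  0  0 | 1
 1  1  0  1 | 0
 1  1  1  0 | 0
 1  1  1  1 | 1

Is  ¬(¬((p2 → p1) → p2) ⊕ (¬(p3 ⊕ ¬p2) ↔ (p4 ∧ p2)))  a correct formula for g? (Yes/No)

No

Check the formula against g row by row:
  p1=0, p2=0, p3=0, p4=0: formula gives 1, g = 1 ✓
  p1=0, p2=0, p3=0, p4=1: formula gives 1, g = 1 ✓
  p1=0, p2=0, p3=1, p4=0: formula gives 0, g = 0 ✓
  p1=0, p2=0, p3=1, p4=1: formula gives 0, g = 0 ✓
  p1=0, p2=1, p3=0, p4=0: formula gives 1, but g = 0 ✗
A single disagreement suffices: at (0,1,0,0) they differ, so the formula does not compute g.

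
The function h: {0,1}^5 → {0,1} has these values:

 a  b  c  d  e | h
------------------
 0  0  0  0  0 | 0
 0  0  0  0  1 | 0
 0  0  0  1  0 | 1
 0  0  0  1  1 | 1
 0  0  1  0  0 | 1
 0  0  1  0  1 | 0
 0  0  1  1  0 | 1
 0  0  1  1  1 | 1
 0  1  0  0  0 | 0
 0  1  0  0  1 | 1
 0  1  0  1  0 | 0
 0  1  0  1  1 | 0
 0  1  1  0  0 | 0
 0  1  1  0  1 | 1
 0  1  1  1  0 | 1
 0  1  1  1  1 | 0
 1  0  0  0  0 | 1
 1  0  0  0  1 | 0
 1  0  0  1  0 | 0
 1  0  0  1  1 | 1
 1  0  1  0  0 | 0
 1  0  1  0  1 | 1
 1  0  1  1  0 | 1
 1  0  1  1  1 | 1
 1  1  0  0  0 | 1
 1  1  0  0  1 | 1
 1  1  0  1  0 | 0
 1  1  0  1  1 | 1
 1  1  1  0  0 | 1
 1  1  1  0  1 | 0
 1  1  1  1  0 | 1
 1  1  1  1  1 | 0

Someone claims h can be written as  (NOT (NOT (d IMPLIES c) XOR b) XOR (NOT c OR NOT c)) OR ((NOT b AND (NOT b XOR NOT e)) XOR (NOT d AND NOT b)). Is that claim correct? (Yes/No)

Check the formula against h row by row:
  a=0, b=0, c=0, d=0, e=0: formula gives 1, but h = 0 ✗
A single disagreement suffices: at (0,0,0,0,0) they differ, so the formula does not compute h.

No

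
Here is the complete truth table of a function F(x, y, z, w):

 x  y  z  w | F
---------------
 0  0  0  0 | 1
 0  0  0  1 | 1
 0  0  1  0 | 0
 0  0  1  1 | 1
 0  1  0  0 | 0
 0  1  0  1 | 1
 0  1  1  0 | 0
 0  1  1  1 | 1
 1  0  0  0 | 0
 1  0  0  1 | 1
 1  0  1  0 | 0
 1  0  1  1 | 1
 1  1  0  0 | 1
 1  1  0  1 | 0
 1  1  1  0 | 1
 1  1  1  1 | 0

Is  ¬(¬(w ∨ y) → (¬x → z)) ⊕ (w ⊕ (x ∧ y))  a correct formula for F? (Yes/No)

Yes

Check the formula against F row by row:
  x=0, y=0, z=0, w=0: formula gives 1, F = 1 ✓
  x=0, y=0, z=0, w=1: formula gives 1, F = 1 ✓
  x=0, y=0, z=1, w=0: formula gives 0, F = 0 ✓
  x=0, y=0, z=1, w=1: formula gives 1, F = 1 ✓
  … (the remaining 12 rows also agree.)
Every row agrees, so the formula is equivalent.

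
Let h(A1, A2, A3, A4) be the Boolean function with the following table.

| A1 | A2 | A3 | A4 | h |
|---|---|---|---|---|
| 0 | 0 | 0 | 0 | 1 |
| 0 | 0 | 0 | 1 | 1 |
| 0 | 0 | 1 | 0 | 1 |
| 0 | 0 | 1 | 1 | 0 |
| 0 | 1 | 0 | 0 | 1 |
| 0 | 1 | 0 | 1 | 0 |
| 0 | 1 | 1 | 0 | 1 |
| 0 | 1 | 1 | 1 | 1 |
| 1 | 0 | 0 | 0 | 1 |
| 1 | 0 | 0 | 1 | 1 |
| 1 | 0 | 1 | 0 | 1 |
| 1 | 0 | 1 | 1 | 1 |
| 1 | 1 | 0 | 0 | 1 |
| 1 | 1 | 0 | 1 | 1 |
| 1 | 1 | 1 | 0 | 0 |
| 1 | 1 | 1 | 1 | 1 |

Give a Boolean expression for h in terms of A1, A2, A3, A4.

The 0-rows are (0,0,1,1), (0,1,0,1), (1,1,1,0). Take each as a conjunction (¬A1·¬A2·A3·A4, ¬A1·A2·¬A3·A4, A1·A2·A3·¬A4), form their disjunction, and complement — that gives a formula that is 1 everywhere h is.

h(A1, A2, A3, A4) = (((((A1' · A2') · A3) · A4) + (((A1' · A2) · A3') · A4)) + (((A1 · A2) · A3) · A4'))'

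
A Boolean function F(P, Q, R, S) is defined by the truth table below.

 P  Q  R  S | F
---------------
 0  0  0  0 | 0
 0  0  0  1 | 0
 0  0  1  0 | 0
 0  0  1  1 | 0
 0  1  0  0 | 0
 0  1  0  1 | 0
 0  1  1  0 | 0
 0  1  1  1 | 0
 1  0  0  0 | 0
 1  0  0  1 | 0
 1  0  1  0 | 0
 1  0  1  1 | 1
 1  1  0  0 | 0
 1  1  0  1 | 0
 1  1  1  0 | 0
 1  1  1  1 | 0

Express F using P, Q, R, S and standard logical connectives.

F(P, Q, R, S) = ((P ∧ ¬Q) ∧ R) ∧ S

Only row (1,0,1,1) gives 1. That row's minterm P·¬Q·R·S is F directly.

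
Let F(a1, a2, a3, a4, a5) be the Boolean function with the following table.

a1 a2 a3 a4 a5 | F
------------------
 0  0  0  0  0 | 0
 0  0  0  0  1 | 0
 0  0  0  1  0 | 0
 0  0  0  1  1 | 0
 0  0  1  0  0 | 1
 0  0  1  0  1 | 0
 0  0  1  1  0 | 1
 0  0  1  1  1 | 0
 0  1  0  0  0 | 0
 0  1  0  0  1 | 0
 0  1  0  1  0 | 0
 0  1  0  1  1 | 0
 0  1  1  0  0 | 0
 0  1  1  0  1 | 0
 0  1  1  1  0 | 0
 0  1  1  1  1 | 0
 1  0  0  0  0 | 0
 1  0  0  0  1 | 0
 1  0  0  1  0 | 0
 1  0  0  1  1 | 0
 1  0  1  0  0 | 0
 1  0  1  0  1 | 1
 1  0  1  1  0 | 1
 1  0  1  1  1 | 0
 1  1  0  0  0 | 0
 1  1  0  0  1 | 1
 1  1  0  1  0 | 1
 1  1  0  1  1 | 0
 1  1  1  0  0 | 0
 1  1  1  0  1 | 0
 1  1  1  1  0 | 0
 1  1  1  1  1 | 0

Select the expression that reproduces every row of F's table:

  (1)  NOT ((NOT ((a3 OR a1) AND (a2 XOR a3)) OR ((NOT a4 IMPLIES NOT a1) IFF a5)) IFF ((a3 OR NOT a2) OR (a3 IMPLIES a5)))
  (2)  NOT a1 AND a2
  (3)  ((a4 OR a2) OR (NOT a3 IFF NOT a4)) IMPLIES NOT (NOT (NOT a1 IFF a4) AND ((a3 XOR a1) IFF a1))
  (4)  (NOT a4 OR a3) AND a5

(2) fails at (0,0,1,0,0): the formula yields 0, F is 1.
(3) fails at (0,0,0,1,0): the formula yields 1, F is 0.
(4) fails at (0,0,0,0,1): the formula yields 1, F is 0.
(1) is the remaining candidate, and it agrees with F on all 32 inputs.

1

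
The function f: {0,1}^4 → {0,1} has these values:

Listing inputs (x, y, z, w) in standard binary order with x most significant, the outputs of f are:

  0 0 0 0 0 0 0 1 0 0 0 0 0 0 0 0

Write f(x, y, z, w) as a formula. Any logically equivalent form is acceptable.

f(x, y, z, w) = ((~x & y) & z) & w

f is 1 on exactly one input, (0,1,1,1), whose minterm is ¬x·y·z·w. So f is just that conjunction.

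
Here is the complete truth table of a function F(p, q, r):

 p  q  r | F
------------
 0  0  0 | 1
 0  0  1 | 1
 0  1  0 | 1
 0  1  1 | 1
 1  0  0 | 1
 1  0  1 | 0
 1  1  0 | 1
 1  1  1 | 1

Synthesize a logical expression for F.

F is 0 on exactly one input, (1,0,1), whose minterm is p·¬q·r. So F is the negation of that single conjunction.

F(p, q, r) = ~((p & ~q) & r)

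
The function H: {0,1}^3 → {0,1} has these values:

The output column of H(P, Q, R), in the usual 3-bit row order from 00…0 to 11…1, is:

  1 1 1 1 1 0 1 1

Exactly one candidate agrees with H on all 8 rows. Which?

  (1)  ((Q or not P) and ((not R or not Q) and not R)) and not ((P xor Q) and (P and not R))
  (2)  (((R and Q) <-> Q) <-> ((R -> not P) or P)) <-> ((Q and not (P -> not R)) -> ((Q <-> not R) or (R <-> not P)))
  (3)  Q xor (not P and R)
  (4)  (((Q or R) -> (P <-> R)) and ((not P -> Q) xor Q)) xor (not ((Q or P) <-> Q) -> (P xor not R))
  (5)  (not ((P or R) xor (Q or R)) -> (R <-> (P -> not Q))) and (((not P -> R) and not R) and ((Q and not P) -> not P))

4

(1) disagrees with H on (0,0,1) (formula → 0, table → 1); rule it out.
(2) disagrees with H on (0,1,0) (formula → 0, table → 1); rule it out.
(3) disagrees with H on (0,0,0) (formula → 0, table → 1); rule it out.
(5) disagrees with H on (0,0,0) (formula → 0, table → 1); rule it out.
(4) is the remaining candidate, and it agrees with H on all 8 inputs.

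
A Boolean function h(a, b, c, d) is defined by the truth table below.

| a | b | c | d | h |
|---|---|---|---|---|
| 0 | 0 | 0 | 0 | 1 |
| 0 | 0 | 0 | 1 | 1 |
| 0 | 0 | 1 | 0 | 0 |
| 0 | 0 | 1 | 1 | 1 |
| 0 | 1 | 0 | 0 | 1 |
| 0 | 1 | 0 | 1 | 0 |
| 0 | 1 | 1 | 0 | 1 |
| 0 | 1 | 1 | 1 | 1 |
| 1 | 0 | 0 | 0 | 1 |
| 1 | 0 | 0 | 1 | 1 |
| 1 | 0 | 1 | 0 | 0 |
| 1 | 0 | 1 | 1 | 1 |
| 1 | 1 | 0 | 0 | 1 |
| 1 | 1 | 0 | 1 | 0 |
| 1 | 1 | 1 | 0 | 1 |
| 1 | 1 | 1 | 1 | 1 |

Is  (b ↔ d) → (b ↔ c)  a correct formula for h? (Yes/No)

Yes

Test each input against both h and the formula:
  a=0, b=0, c=0, d=0: formula gives 1, h = 1 ✓
  a=0, b=0, c=0, d=1: formula gives 1, h = 1 ✓
  a=0, b=0, c=1, d=0: formula gives 0, h = 0 ✓
  a=0, b=0, c=1, d=1: formula gives 1, h = 1 ✓
  …and likewise for the remaining 12 rows.
Every row agrees, so the formula is equivalent.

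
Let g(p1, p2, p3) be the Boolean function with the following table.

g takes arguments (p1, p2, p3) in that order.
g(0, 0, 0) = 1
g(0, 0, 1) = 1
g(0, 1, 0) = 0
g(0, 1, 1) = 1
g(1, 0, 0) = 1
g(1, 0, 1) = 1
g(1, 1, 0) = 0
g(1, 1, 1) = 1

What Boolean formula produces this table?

g(p1, p2, p3) = ~(((~p1 & p2) & ~p3) | ((p1 & p2) & ~p3))

g is 0 on only 2 rows — (0,1,0), (1,1,0). Writing each as a minterm (¬p1·p2·¬p3, p1·p2·¬p3) and OR-ing them characterizes exactly where g=0, so g is the negation of that disjunction.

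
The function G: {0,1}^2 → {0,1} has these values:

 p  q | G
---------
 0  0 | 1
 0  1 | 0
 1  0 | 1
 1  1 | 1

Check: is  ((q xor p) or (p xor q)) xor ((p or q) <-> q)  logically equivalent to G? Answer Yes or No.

Yes

Test each input against both G and the formula:
  p=0, q=0: formula gives 1, G = 1 ✓
  p=0, q=1: formula gives 0, G = 0 ✓
  p=1, q=0: formula gives 1, G = 1 ✓
  p=1, q=1: formula gives 1, G = 1 ✓
Every row agrees, so the formula is equivalent.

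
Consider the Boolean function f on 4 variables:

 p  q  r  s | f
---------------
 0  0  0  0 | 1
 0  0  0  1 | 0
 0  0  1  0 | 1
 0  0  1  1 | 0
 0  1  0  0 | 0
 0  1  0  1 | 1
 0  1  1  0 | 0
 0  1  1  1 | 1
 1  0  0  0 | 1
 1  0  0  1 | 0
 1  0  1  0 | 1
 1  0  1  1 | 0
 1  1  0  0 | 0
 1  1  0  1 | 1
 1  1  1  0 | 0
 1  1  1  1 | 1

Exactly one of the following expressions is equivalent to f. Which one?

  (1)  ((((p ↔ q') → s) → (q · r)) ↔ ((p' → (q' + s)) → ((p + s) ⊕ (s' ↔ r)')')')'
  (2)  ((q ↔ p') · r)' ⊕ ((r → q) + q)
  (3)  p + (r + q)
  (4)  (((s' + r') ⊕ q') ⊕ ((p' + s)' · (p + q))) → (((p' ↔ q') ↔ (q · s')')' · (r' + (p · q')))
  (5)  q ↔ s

(1) fails at (0,0,0,1): the formula yields 1, f is 0.
(2) fails at (0,0,0,0): the formula yields 0, f is 1.
(3) fails at (0,0,0,0): the formula yields 0, f is 1.
(4) fails at (0,0,0,1): the formula yields 1, f is 0.
That leaves (5). Evaluating it on every row reproduces the table of f exactly.

5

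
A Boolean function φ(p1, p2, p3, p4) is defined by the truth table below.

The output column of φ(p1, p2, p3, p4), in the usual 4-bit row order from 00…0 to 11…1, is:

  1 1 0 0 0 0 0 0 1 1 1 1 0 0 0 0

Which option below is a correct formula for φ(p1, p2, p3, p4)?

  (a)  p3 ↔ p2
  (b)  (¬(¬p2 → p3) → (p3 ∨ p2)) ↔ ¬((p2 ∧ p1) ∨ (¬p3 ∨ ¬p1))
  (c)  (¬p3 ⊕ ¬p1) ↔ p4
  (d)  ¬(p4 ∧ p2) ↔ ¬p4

(a) disagrees with φ on (0,1,1,0) (formula → 1, table → 0); rule it out.
(c) disagrees with φ on (0,0,0,1) (formula → 0, table → 1); rule it out.
(d) disagrees with φ on (0,0,0,1) (formula → 0, table → 1); rule it out.
(b) is the remaining candidate, and it agrees with φ on all 16 inputs.

b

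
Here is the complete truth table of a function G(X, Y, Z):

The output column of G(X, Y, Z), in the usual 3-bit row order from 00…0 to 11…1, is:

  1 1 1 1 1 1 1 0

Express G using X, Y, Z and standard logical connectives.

The output is 0 only when every input is 1 — NAND of all inputs.

G(X, Y, Z) = NOT ((X AND Y) AND Z)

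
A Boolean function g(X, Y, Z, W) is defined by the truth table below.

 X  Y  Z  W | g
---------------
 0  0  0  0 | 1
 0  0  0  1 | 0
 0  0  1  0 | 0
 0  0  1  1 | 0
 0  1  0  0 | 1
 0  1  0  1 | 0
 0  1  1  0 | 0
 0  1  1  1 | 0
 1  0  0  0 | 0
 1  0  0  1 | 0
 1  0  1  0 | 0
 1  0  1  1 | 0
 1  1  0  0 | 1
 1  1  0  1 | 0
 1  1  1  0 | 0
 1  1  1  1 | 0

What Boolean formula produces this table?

g(X, Y, Z, W) = ((((X' · Y') · Z') · W') + (((X' · Y) · Z') · W')) + (((X · Y) · Z') · W')

The 1-rows are (0,0,0,0), (0,1,0,0), (1,1,0,0). Each contributes one minterm — ¬X·¬Y·¬Z·¬W; ¬X·Y·¬Z·¬W; X·Y·¬Z·¬W — and their disjunction is a sum-of-products form of g.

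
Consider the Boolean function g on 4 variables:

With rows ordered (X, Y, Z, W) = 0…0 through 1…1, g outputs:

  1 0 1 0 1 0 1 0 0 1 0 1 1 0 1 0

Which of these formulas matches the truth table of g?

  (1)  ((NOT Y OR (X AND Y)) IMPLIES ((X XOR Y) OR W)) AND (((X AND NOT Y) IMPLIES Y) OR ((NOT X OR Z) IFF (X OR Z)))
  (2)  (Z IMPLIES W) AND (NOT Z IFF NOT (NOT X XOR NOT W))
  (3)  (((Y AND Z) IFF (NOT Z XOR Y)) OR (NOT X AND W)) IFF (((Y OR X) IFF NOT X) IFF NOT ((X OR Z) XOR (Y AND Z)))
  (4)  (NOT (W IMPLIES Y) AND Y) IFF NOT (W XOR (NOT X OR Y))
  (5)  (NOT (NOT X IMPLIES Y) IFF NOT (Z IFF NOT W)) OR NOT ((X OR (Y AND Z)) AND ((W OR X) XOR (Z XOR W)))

(1) disagrees with g on (0,0,0,0) (formula → 0, table → 1); rule it out.
(2) disagrees with g on (0,0,1,0) (formula → 0, table → 1); rule it out.
(3) disagrees with g on (0,0,1,1) (formula → 1, table → 0); rule it out.
(5) disagrees with g on (0,0,0,1) (formula → 1, table → 0); rule it out.
That leaves (4). Evaluating it on every row reproduces the table of g exactly.

4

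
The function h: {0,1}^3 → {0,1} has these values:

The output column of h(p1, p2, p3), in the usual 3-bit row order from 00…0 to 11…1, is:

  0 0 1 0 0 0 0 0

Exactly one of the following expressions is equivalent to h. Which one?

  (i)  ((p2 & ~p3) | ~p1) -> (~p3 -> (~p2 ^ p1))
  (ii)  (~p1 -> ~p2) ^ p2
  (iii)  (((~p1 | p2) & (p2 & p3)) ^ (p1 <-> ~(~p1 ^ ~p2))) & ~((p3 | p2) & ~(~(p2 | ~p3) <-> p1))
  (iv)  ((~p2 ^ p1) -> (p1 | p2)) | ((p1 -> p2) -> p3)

iii

(i): at (0,0,0) it gives 1, but h = 0 — eliminated.
(ii): at (0,0,0) it gives 1, but h = 0 — eliminated.
(iv): at (0,0,1) it gives 1, but h = 0 — eliminated.
Only (iii) survives; checking it on all 8 rows confirms it matches h.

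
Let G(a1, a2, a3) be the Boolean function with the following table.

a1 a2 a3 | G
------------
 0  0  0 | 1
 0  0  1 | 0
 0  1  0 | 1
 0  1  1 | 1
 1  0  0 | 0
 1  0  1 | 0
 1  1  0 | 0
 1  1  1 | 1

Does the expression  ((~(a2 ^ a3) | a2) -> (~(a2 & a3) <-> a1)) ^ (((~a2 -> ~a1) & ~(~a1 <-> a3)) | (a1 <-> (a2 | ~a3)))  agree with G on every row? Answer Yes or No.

No

Check the formula against G row by row:
  a1=0, a2=0, a3=0: formula gives 1, G = 1 ✓
  a1=0, a2=0, a3=1: formula gives 0, G = 0 ✓
  a1=0, a2=1, a3=0: formula gives 1, G = 1 ✓
  a1=0, a2=1, a3=1: formula gives 1, G = 1 ✓
  a1=1, a2=0, a3=0: formula gives 0, G = 0 ✓
  a1=1, a2=0, a3=1: formula gives 1, but G = 0 ✗
Since they disagree at (1,0,1), the expression is not a correct formula for G.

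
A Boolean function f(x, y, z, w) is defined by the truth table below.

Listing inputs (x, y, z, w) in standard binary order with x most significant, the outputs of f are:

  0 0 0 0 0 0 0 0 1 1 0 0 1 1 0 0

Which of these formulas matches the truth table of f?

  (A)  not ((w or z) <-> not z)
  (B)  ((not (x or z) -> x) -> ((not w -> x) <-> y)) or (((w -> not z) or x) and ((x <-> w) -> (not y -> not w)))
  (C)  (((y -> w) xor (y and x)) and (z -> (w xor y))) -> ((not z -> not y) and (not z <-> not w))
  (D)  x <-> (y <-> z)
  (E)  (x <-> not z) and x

E

(A) fails at (0,0,0,0): the formula yields 1, f is 0.
(B) fails at (0,0,0,0): the formula yields 1, f is 0.
(C) fails at (0,0,0,0): the formula yields 1, f is 0.
(D) fails at (0,0,1,0): the formula yields 1, f is 0.
That leaves (E). Evaluating it on every row reproduces the table of f exactly.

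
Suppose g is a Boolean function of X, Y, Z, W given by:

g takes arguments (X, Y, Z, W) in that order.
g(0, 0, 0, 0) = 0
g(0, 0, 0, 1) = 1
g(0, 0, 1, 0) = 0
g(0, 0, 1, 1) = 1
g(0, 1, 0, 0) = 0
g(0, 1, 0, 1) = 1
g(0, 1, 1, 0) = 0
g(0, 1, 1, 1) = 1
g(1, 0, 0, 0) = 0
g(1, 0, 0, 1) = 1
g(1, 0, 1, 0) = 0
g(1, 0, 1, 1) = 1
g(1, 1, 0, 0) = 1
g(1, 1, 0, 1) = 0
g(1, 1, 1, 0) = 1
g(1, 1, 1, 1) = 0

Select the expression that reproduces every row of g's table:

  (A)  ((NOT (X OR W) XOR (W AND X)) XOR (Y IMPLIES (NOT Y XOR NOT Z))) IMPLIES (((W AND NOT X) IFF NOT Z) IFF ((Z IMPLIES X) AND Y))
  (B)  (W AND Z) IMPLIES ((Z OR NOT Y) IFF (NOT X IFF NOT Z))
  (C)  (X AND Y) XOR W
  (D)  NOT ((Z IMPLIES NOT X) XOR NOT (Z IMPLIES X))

(A) disagrees with g on (0,0,0,0) (formula → 1, table → 0); rule it out.
(B) disagrees with g on (0,0,0,0) (formula → 1, table → 0); rule it out.
(D) disagrees with g on (0,0,0,1) (formula → 0, table → 1); rule it out.
Only (C) survives; checking it on all 16 rows confirms it matches g.

C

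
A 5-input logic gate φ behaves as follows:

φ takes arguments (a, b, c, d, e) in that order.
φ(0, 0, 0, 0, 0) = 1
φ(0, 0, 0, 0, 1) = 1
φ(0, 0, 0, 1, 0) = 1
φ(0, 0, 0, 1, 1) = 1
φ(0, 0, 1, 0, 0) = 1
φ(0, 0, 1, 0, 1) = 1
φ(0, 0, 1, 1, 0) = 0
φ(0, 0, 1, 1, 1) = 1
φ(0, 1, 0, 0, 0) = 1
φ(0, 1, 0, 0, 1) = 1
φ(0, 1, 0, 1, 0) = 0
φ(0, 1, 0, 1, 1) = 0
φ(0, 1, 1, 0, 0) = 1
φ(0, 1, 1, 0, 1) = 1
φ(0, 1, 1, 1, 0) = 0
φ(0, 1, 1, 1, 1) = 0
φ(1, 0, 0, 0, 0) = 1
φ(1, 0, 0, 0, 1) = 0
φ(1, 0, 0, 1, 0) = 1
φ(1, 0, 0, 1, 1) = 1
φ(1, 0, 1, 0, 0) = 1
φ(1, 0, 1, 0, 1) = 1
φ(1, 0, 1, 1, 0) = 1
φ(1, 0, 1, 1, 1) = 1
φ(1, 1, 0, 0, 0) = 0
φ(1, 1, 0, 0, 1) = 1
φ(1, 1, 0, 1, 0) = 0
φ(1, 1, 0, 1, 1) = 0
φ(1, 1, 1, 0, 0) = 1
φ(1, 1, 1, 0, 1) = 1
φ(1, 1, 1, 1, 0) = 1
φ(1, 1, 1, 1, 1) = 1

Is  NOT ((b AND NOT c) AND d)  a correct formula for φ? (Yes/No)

No

Test each input against both φ and the formula:
  a=0, b=0, c=0, d=0, e=0: formula gives 1, φ = 1 ✓
  a=0, b=0, c=0, d=0, e=1: formula gives 1, φ = 1 ✓
  a=0, b=0, c=0, d=1, e=0: formula gives 1, φ = 1 ✓
  a=0, b=0, c=0, d=1, e=1: formula gives 1, φ = 1 ✓
  …
  a=0, b=0, c=1, d=1, e=0: formula gives 1, but φ = 0 ✗
A single disagreement suffices: at (0,0,1,1,0) they differ, so the formula does not compute φ.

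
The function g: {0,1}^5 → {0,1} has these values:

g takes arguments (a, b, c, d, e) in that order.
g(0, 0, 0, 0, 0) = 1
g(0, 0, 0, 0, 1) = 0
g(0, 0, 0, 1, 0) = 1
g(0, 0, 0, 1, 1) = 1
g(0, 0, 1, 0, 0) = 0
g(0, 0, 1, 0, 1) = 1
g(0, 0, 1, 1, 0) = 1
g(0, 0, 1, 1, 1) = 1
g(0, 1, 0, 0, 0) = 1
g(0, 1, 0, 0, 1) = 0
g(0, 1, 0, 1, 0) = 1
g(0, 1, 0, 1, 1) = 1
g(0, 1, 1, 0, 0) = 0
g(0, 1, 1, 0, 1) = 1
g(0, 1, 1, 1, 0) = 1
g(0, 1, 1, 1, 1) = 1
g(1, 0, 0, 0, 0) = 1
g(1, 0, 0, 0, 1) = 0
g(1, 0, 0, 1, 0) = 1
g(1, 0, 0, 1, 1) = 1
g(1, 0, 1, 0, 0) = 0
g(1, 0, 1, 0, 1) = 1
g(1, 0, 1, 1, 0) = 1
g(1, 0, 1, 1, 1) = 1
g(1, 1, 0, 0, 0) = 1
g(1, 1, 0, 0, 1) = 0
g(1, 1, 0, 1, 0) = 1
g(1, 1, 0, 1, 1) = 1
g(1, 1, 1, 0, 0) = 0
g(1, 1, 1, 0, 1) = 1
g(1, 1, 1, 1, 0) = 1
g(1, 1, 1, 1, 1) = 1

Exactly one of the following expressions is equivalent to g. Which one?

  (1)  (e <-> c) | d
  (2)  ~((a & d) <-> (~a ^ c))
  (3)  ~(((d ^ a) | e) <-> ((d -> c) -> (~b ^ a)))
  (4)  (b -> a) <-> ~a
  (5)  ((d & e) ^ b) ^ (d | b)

1

(2): at (0,0,0,0,1) it gives 1, but g = 0 — eliminated.
(3): at (0,0,0,1,0) it gives 0, but g = 1 — eliminated.
(4): at (0,0,0,0,1) it gives 1, but g = 0 — eliminated.
(5): at (0,0,0,0,0) it gives 0, but g = 1 — eliminated.
(1) is the remaining candidate, and it agrees with g on all 32 inputs.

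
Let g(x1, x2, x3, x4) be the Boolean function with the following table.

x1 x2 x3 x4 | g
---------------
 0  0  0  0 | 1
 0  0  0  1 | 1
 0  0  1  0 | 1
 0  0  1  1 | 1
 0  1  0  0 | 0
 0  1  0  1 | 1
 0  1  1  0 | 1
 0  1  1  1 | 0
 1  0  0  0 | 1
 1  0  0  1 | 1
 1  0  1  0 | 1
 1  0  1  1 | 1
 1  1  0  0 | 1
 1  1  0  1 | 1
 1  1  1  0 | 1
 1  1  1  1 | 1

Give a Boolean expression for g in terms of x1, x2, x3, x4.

g is 0 on only 2 rows — (0,1,0,0), (0,1,1,1). Writing each as a minterm (¬x1·x2·¬x3·¬x4, ¬x1·x2·x3·x4) and OR-ing them characterizes exactly where g=0, so g is the negation of that disjunction.

g(x1, x2, x3, x4) = ¬((((¬x1 ∧ x2) ∧ ¬x3) ∧ ¬x4) ∨ (((¬x1 ∧ x2) ∧ x3) ∧ x4))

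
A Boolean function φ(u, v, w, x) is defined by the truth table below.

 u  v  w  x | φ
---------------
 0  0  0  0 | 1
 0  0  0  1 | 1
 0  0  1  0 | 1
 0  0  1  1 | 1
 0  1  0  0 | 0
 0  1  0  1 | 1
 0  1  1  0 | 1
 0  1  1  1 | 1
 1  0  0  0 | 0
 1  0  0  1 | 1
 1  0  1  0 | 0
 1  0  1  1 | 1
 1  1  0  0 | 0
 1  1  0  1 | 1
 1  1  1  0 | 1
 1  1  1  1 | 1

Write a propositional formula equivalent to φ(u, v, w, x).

There are just 4 zero rows: (0,1,0,0), (1,0,0,0), (1,0,1,0), (1,1,0,0). Their minterms are ¬u·v·¬w·¬x, u·¬v·¬w·¬x, u·¬v·w·¬x, u·v·¬w·¬x; the OR of those covers precisely the 0-outputs, and negating it yields φ.

φ(u, v, w, x) = ((((((u' · v) · w') · x') + (((u · v') · w') · x')) + (((u · v') · w) · x')) + (((u · v) · w') · x'))'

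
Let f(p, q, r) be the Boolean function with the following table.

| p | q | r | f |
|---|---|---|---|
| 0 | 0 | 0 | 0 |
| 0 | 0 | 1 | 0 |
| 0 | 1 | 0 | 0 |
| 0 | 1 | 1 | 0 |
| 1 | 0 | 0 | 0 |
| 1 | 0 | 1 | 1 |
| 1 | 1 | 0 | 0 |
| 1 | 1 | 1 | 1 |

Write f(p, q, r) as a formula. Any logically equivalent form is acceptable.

f(p, q, r) = ((p and not q) and r) or ((p and q) and r)

The 1-rows are (1,0,1), (1,1,1). Each contributes one minterm — p·¬q·r; p·q·r — and their disjunction is a sum-of-products form of f.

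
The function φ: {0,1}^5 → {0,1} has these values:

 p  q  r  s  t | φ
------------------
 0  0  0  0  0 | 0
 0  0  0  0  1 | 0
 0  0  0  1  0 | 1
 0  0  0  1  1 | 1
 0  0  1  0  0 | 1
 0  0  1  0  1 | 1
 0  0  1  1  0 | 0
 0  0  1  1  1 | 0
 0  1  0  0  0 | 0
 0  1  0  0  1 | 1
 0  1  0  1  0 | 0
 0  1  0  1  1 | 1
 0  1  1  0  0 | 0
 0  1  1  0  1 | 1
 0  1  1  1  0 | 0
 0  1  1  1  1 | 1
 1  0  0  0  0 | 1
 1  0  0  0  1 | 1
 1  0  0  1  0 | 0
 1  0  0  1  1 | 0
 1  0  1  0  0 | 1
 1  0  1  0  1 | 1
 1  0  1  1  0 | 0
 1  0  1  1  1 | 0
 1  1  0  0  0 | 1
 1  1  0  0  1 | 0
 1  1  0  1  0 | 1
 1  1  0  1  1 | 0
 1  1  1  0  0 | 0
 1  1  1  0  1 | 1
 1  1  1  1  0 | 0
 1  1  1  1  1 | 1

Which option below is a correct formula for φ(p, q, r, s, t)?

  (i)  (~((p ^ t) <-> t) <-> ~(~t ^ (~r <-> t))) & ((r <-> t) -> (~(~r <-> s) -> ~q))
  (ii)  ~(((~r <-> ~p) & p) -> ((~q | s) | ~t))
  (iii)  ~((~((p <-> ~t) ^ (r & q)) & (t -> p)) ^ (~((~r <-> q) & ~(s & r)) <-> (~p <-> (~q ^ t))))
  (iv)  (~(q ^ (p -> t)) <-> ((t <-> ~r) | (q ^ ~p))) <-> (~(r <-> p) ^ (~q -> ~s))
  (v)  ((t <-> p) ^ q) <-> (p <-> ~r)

(i) fails at (0,0,0,0,0): the formula yields 1, φ is 0.
(ii) fails at (0,0,0,1,0): the formula yields 0, φ is 1.
(iii) fails at (0,0,0,0,0): the formula yields 1, φ is 0.
(v) fails at (0,0,0,0,1): the formula yields 1, φ is 0.
That leaves (iv). Evaluating it on every row reproduces the table of φ exactly.

iv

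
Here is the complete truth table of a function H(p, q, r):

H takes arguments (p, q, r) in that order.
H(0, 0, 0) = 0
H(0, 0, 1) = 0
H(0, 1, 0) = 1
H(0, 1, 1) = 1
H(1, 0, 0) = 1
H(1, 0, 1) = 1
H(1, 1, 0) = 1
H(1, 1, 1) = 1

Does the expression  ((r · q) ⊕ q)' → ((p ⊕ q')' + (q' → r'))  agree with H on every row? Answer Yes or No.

Check the formula against H row by row:
  p=0, q=0, r=0: formula gives 1, but H = 0 ✗
Since they disagree at (0,0,0), the expression is not a correct formula for H.

No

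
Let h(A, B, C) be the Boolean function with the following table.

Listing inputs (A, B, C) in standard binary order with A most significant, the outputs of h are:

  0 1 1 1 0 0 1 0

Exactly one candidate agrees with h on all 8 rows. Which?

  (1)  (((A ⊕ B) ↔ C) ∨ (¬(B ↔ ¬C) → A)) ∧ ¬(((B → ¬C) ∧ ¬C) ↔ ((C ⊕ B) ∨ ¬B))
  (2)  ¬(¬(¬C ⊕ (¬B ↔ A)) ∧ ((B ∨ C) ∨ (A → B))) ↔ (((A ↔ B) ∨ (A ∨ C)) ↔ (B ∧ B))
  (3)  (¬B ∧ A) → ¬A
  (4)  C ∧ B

(1) disagrees with h on (0,1,0) (formula → 0, table → 1); rule it out.
(3) disagrees with h on (0,0,0) (formula → 1, table → 0); rule it out.
(4) disagrees with h on (0,0,1) (formula → 0, table → 1); rule it out.
Only (2) survives; checking it on all 8 rows confirms it matches h.

2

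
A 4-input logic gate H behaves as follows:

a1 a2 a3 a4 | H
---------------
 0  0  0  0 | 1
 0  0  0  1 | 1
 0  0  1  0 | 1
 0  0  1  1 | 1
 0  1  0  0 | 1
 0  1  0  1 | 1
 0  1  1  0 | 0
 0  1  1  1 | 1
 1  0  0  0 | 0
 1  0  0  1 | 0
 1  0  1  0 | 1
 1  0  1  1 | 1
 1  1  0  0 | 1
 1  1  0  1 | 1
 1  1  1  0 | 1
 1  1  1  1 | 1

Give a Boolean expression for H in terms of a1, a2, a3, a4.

H is 0 on only 3 rows — (0,1,1,0), (1,0,0,0), (1,0,0,1). Writing each as a minterm (¬a1·a2·a3·¬a4, a1·¬a2·¬a3·¬a4, a1·¬a2·¬a3·a4) and OR-ing them characterizes exactly where H=0, so H is the negation of that disjunction.

H(a1, a2, a3, a4) = NOT (((((NOT a1 AND a2) AND a3) AND NOT a4) OR (((a1 AND NOT a2) AND NOT a3) AND NOT a4)) OR (((a1 AND NOT a2) AND NOT a3) AND a4))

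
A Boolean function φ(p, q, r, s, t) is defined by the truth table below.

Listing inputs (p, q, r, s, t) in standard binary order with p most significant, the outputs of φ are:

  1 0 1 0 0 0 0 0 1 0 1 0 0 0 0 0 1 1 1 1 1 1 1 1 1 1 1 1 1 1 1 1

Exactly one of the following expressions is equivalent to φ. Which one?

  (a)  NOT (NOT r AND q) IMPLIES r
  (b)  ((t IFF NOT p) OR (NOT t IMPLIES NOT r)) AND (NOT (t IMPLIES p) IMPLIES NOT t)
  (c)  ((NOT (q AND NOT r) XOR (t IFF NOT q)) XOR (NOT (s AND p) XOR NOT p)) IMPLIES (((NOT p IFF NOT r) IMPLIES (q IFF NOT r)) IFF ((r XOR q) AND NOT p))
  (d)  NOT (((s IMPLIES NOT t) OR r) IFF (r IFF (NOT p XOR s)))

(a): at (0,0,0,0,0) it gives 0, but φ = 1 — eliminated.
(c): at (0,0,0,0,1) it gives 1, but φ = 0 — eliminated.
(d): at (0,0,0,0,1) it gives 1, but φ = 0 — eliminated.
(b) is the remaining candidate, and it agrees with φ on all 32 inputs.

b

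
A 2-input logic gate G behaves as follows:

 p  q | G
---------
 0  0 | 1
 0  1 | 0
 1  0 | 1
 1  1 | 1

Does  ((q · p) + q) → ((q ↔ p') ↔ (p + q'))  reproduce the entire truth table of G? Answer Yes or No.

Test each input against both G and the formula:
  p=0, q=0: formula gives 1, G = 1 ✓
  p=0, q=1: formula gives 0, G = 0 ✓
  p=1, q=0: formula gives 1, G = 1 ✓
  p=1, q=1: formula gives 0, but G = 1 ✗
Since they disagree at (1,1), the expression is not a correct formula for G.

No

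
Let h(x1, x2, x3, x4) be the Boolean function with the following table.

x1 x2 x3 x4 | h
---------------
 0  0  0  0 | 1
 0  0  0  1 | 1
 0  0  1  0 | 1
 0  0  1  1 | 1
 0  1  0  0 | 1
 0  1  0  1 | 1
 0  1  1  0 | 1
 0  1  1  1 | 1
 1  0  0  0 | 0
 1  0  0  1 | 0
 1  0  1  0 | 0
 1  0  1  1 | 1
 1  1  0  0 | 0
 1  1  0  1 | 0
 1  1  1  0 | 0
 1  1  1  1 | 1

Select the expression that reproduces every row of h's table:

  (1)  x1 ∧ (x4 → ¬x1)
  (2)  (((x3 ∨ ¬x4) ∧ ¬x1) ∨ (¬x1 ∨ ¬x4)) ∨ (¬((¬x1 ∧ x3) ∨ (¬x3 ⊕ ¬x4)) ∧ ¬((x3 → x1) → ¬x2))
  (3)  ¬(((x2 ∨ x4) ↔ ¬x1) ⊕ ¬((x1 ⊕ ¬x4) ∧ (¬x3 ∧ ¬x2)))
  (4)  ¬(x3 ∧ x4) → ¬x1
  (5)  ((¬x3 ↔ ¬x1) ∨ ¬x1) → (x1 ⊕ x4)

(1) disagrees with h on (0,0,0,0) (formula → 0, table → 1); rule it out.
(2) disagrees with h on (1,0,0,0) (formula → 1, table → 0); rule it out.
(3) disagrees with h on (0,0,1,0) (formula → 0, table → 1); rule it out.
(5) disagrees with h on (0,0,0,0) (formula → 0, table → 1); rule it out.
That leaves (4). Evaluating it on every row reproduces the table of h exactly.

4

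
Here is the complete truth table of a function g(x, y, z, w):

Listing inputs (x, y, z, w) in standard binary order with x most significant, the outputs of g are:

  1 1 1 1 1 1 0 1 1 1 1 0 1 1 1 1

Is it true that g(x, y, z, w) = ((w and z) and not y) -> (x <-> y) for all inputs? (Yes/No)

Test each input against both g and the formula:
  x=0, y=0, z=0, w=0: formula gives 1, g = 1 ✓
  x=0, y=0, z=0, w=1: formula gives 1, g = 1 ✓
  x=0, y=0, z=1, w=0: formula gives 1, g = 1 ✓
  x=0, y=0, z=1, w=1: formula gives 1, g = 1 ✓
  …
  x=0, y=1, z=1, w=0: formula gives 1, but g = 0 ✗
Row (0,1,1,0) is a counterexample, so the formula is not equivalent to g.

No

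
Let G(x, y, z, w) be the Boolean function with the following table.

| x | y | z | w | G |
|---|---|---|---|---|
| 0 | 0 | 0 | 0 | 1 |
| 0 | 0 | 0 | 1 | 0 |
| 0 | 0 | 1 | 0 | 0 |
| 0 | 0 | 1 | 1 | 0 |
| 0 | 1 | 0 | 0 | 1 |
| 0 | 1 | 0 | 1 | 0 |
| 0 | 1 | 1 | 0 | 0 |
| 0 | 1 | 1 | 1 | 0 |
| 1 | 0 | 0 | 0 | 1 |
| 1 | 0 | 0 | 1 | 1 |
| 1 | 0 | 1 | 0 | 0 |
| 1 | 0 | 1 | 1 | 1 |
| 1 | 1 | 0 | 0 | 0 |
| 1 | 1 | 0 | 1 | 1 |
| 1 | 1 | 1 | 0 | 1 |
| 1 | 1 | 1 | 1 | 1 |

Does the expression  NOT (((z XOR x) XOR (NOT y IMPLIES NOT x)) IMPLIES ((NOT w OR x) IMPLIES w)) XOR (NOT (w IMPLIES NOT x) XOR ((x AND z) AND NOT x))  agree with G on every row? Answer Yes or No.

Check the formula against G row by row:
  x=0, y=0, z=0, w=0: formula gives 1, G = 1 ✓
  x=0, y=0, z=0, w=1: formula gives 0, G = 0 ✓
  x=0, y=0, z=1, w=0: formula gives 0, G = 0 ✓
  x=0, y=0, z=1, w=1: formula gives 0, G = 0 ✓
  … (the remaining 12 rows also agree.)
Every row agrees, so the formula is equivalent.

Yes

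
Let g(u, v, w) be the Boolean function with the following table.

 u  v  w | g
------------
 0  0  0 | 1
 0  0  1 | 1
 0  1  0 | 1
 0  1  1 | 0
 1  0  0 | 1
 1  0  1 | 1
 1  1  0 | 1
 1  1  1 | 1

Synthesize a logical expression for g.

g(u, v, w) = ((u' · v) · w)'

Only row (0,1,1) gives 0. So g is 1 everywhere except there — the complement of the minterm ¬u·v·w.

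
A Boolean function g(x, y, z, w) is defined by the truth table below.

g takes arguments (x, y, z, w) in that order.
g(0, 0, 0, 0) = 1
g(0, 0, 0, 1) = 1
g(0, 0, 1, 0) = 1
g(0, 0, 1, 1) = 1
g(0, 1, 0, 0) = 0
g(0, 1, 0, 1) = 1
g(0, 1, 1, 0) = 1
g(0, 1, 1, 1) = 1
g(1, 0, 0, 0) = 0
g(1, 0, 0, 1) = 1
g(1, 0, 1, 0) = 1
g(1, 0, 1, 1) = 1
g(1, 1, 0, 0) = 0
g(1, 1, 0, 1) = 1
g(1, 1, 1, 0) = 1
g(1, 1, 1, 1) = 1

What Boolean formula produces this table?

g(x, y, z, w) = not (((((not x and y) and not z) and not w) or (((x and not y) and not z) and not w)) or (((x and y) and not z) and not w))

g is 0 on only 3 rows — (0,1,0,0), (1,0,0,0), (1,1,0,0). Writing each as a minterm (¬x·y·¬z·¬w, x·¬y·¬z·¬w, x·y·¬z·¬w) and OR-ing them characterizes exactly where g=0, so g is the negation of that disjunction.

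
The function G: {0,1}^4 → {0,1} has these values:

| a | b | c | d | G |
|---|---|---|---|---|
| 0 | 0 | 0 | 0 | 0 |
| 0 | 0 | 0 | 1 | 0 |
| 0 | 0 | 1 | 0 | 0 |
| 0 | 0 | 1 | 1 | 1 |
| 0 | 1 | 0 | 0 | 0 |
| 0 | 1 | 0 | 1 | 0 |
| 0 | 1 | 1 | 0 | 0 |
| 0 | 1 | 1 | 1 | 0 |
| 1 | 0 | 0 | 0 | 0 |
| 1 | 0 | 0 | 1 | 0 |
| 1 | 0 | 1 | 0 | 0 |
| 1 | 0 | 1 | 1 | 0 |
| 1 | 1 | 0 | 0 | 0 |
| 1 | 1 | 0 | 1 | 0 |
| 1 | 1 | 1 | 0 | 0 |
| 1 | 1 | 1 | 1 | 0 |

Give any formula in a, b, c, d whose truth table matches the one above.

G(a, b, c, d) = ((not a and not b) and c) and d

Only row (0,0,1,1) gives 1. That row's minterm ¬a·¬b·c·d is G directly.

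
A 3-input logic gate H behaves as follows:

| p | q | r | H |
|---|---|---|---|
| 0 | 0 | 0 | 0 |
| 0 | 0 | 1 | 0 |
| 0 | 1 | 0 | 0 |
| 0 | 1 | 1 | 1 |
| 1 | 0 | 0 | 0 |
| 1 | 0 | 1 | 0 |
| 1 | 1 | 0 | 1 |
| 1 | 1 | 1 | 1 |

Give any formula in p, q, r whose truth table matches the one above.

Collect the rows where H=1 — (0,1,1), (1,1,0), (1,1,1) — and write one minterm per row: ¬p·q·r, p·q·¬r, p·q·r. Their union (logical OR) reproduces the table exactly.

H(p, q, r) = (((~p & q) & r) | ((p & q) & ~r)) | ((p & q) & r)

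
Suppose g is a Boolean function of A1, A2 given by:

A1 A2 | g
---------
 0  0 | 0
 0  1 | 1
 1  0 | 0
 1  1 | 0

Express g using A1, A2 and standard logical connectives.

g(A1, A2) = A1' · A2

1 only at (0,1): NOT A1 AND A2.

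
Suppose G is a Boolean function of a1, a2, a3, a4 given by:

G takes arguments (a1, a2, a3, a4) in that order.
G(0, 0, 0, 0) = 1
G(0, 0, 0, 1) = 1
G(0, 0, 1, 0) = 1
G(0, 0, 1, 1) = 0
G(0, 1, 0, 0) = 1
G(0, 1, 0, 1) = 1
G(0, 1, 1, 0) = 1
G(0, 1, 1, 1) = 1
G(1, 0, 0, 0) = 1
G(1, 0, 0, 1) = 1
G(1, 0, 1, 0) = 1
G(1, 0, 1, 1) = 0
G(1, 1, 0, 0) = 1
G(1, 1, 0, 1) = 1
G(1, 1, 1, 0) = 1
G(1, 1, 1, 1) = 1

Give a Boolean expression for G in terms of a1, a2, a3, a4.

G is 0 on only 2 rows — (0,0,1,1), (1,0,1,1). Writing each as a minterm (¬a1·¬a2·a3·a4, a1·¬a2·a3·a4) and OR-ing them characterizes exactly where G=0, so G is the negation of that disjunction.

G(a1, a2, a3, a4) = ¬((((¬a1 ∧ ¬a2) ∧ a3) ∧ a4) ∨ (((a1 ∧ ¬a2) ∧ a3) ∧ a4))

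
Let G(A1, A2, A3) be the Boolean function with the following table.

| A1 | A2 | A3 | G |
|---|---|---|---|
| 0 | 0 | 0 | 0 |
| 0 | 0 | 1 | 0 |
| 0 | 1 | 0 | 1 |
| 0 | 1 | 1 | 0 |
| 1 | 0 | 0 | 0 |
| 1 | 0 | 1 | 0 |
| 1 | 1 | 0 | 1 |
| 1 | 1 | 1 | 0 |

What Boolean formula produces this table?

Collect the rows where G=1 — (0,1,0), (1,1,0) — and write one minterm per row: ¬A1·A2·¬A3, A1·A2·¬A3. Their union (logical OR) reproduces the table exactly.

G(A1, A2, A3) = ((NOT A1 AND A2) AND NOT A3) OR ((A1 AND A2) AND NOT A3)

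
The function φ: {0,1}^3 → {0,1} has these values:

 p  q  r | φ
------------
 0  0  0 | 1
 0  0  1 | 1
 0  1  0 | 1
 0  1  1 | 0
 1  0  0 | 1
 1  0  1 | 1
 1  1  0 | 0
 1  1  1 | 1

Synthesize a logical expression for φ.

There are just 2 zero rows: (0,1,1), (1,1,0). Their minterms are ¬p·q·r, p·q·¬r; the OR of those covers precisely the 0-outputs, and negating it yields φ.

φ(p, q, r) = ~(((~p & q) & r) | ((p & q) & ~r))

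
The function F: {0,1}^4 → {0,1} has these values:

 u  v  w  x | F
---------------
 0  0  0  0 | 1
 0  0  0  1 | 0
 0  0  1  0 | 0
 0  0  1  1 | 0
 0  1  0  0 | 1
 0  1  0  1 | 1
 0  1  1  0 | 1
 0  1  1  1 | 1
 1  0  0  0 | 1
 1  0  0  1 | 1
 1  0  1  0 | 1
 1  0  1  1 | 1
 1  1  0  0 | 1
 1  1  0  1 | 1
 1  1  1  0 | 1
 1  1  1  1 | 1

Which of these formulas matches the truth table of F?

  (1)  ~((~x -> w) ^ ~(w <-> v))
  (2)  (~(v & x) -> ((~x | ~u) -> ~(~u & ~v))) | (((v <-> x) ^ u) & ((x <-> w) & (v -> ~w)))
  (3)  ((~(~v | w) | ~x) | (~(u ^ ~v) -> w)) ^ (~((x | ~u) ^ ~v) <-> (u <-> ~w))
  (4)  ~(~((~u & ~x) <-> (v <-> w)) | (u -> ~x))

2

(1): at (0,0,1,0) it gives 1, but F = 0 — eliminated.
(3): at (0,0,0,1) it gives 1, but F = 0 — eliminated.
(4): at (0,0,0,0) it gives 0, but F = 1 — eliminated.
Only (2) survives; checking it on all 16 rows confirms it matches F.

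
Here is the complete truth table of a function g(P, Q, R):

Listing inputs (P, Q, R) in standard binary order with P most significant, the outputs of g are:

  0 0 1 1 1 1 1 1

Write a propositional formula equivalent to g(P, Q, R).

g(P, Q, R) = ~(((~P & ~Q) & ~R) | ((~P & ~Q) & R))

There are just 2 zero rows: (0,0,0), (0,0,1). Their minterms are ¬P·¬Q·¬R, ¬P·¬Q·R; the OR of those covers precisely the 0-outputs, and negating it yields g.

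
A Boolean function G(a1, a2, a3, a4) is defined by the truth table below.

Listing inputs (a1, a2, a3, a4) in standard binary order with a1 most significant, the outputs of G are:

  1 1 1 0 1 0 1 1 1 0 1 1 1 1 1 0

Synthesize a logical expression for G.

G(a1, a2, a3, a4) = not ((((((not a1 and not a2) and a3) and a4) or (((not a1 and a2) and not a3) and a4)) or (((a1 and not a2) and not a3) and a4)) or (((a1 and a2) and a3) and a4))

G is 0 on only 4 rows — (0,0,1,1), (0,1,0,1), (1,0,0,1), (1,1,1,1). Writing each as a minterm (¬a1·¬a2·a3·a4, ¬a1·a2·¬a3·a4, a1·¬a2·¬a3·a4, a1·a2·a3·a4) and OR-ing them characterizes exactly where G=0, so G is the negation of that disjunction.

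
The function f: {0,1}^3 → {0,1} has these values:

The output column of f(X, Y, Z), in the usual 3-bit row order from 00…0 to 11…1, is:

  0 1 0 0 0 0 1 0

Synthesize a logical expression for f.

f(X, Y, Z) = ((NOT X AND NOT Y) AND Z) OR ((X AND Y) AND NOT Z)

The 1-rows are (0,0,1), (1,1,0). Each contributes one minterm — ¬X·¬Y·Z; X·Y·¬Z — and their disjunction is a sum-of-products form of f.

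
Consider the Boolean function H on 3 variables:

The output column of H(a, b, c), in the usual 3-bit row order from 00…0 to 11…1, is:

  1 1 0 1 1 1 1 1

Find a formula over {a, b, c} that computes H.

H(a, b, c) = ~((~a & b) & ~c)

Only row (0,1,0) gives 0. So H is 1 everywhere except there — the complement of the minterm ¬a·b·¬c.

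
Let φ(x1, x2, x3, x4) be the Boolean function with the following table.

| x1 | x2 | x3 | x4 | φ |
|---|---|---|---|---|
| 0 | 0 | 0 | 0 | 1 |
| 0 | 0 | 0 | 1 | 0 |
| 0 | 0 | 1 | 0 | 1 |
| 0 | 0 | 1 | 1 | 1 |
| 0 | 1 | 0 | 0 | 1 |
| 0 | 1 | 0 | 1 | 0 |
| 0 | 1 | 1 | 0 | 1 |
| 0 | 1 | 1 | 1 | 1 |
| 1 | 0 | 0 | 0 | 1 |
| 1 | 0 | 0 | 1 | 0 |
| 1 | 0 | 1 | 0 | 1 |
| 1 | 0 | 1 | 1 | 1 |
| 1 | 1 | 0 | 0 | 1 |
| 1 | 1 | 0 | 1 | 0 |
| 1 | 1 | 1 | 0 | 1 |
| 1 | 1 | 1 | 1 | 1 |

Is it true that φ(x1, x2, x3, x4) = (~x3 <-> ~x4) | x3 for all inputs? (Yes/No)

Test each input against both φ and the formula:
  x1=0, x2=0, x3=0, x4=0: formula gives 1, φ = 1 ✓
  x1=0, x2=0, x3=0, x4=1: formula gives 0, φ = 0 ✓
  x1=0, x2=0, x3=1, x4=0: formula gives 1, φ = 1 ✓
  x1=0, x2=0, x3=1, x4=1: formula gives 1, φ = 1 ✓
  … (the remaining 12 rows also agree.)
No disagreement on any input; they are logically equivalent.

Yes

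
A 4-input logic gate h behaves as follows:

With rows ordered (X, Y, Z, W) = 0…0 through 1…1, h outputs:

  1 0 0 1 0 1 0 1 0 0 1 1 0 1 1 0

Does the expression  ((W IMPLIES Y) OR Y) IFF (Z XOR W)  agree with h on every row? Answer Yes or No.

No

Evaluate ((W IMPLIES Y) OR Y) IFF (Z XOR W) on each row and compare to h:
  X=0, Y=0, Z=0, W=0: formula gives 0, but h = 1 ✗
Since they disagree at (0,0,0,0), the expression is not a correct formula for h.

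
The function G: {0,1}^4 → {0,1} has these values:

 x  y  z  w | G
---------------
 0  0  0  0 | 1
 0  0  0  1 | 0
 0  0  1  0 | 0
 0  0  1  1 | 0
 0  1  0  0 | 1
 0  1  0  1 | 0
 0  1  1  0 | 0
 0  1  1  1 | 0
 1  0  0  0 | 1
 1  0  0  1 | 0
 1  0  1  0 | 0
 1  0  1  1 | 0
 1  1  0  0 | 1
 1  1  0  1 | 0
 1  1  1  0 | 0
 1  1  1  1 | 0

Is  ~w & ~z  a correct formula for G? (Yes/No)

Yes

Check the formula against G row by row:
  x=0, y=0, z=0, w=0: formula gives 1, G = 1 ✓
  x=0, y=0, z=0, w=1: formula gives 0, G = 0 ✓
  x=0, y=0, z=1, w=0: formula gives 0, G = 0 ✓
  x=0, y=0, z=1, w=1: formula gives 0, G = 0 ✓
  … (the remaining 12 rows also agree.)
Every row agrees, so the formula is equivalent.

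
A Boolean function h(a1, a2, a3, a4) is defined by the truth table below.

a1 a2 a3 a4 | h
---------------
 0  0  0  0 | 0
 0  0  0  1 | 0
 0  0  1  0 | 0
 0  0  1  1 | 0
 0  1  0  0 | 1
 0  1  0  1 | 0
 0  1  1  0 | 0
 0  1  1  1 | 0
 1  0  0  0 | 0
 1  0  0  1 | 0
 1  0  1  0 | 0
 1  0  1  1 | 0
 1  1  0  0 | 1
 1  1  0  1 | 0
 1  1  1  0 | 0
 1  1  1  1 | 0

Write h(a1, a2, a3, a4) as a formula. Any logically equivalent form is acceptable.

h(a1, a2, a3, a4) = (((~a1 & a2) & ~a3) & ~a4) | (((a1 & a2) & ~a3) & ~a4)

The 1-rows are (0,1,0,0), (1,1,0,0). Each contributes one minterm — ¬a1·a2·¬a3·¬a4; a1·a2·¬a3·¬a4 — and their disjunction is a sum-of-products form of h.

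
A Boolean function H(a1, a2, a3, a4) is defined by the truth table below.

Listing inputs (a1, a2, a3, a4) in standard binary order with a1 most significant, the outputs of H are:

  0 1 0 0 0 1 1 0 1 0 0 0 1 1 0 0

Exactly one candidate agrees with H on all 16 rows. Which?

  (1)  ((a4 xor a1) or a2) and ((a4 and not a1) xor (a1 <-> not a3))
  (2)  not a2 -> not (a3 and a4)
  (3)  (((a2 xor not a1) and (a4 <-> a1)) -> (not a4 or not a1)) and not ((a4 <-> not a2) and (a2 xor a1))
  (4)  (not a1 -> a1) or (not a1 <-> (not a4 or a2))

1

(2) fails at (0,0,0,0): the formula yields 1, H is 0.
(3) fails at (0,0,0,0): the formula yields 1, H is 0.
(4) fails at (0,0,0,0): the formula yields 1, H is 0.
Only (1) survives; checking it on all 16 rows confirms it matches H.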